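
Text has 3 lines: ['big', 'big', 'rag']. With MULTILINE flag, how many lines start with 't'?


With MULTILINE flag, ^ matches the start of each line.
Lines: ['big', 'big', 'rag']
Checking which lines start with 't':
  Line 1: 'big' -> no
  Line 2: 'big' -> no
  Line 3: 'rag' -> no
Matching lines: []
Count: 0

0


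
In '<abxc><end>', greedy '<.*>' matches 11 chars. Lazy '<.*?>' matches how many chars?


Greedy '<.*>' tries to match as MUCH as possible.
Lazy '<.*?>' tries to match as LITTLE as possible.

String: '<abxc><end>'
Greedy '<.*>' starts at first '<' and extends to the LAST '>': '<abxc><end>' (11 chars)
Lazy '<.*?>' starts at first '<' and stops at the FIRST '>': '<abxc>' (6 chars)

6


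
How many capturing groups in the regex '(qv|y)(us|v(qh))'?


To count capturing groups, count each '(' that starts a group.
Pattern: '(qv|y)(us|v(qh))'
Walking through the pattern:
  Position 0: '(' -> group #1
  Position 6: '(' -> group #2
  Position 11: '(' -> group #3
Total capturing groups: 3

3


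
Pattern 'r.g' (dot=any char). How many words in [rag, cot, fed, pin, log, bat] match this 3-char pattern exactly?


Pattern 'r.g' means: starts with 'r', any single char, ends with 'g'.
Checking each word (must be exactly 3 chars):
  'rag' (len=3): MATCH
  'cot' (len=3): no
  'fed' (len=3): no
  'pin' (len=3): no
  'log' (len=3): no
  'bat' (len=3): no
Matching words: ['rag']
Total: 1

1


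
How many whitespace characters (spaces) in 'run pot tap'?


\s matches whitespace characters (spaces, tabs, etc.).
Text: 'run pot tap'
This text has 3 words separated by spaces.
Number of spaces = number of words - 1 = 3 - 1 = 2

2


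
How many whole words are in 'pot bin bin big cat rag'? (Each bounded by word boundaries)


Word boundaries (\b) mark the start/end of each word.
Text: 'pot bin bin big cat rag'
Splitting by whitespace:
  Word 1: 'pot'
  Word 2: 'bin'
  Word 3: 'bin'
  Word 4: 'big'
  Word 5: 'cat'
  Word 6: 'rag'
Total whole words: 6

6


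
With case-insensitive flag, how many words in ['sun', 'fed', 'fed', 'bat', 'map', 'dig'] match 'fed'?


Case-insensitive matching: compare each word's lowercase form to 'fed'.
  'sun' -> lower='sun' -> no
  'fed' -> lower='fed' -> MATCH
  'fed' -> lower='fed' -> MATCH
  'bat' -> lower='bat' -> no
  'map' -> lower='map' -> no
  'dig' -> lower='dig' -> no
Matches: ['fed', 'fed']
Count: 2

2


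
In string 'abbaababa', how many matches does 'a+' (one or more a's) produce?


Pattern 'a+' matches one or more consecutive a's.
String: 'abbaababa'
Scanning for runs of a:
  Match 1: 'a' (length 1)
  Match 2: 'aa' (length 2)
  Match 3: 'a' (length 1)
  Match 4: 'a' (length 1)
Total matches: 4

4


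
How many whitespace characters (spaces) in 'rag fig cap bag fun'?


\s matches whitespace characters (spaces, tabs, etc.).
Text: 'rag fig cap bag fun'
This text has 5 words separated by spaces.
Number of spaces = number of words - 1 = 5 - 1 = 4

4


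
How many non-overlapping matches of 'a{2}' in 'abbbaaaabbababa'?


Pattern 'a{2}' matches exactly 2 consecutive a's (greedy, non-overlapping).
String: 'abbbaaaabbababa'
Scanning for runs of a's:
  Run at pos 0: 'a' (length 1) -> 0 match(es)
  Run at pos 4: 'aaaa' (length 4) -> 2 match(es)
  Run at pos 10: 'a' (length 1) -> 0 match(es)
  Run at pos 12: 'a' (length 1) -> 0 match(es)
  Run at pos 14: 'a' (length 1) -> 0 match(es)
Matches found: ['aa', 'aa']
Total: 2

2


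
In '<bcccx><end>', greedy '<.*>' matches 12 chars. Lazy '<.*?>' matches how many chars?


Greedy '<.*>' tries to match as MUCH as possible.
Lazy '<.*?>' tries to match as LITTLE as possible.

String: '<bcccx><end>'
Greedy '<.*>' starts at first '<' and extends to the LAST '>': '<bcccx><end>' (12 chars)
Lazy '<.*?>' starts at first '<' and stops at the FIRST '>': '<bcccx>' (7 chars)

7


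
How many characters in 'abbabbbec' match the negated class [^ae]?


Negated class [^ae] matches any char NOT in {a, e}
Scanning 'abbabbbec':
  pos 0: 'a' -> no (excluded)
  pos 1: 'b' -> MATCH
  pos 2: 'b' -> MATCH
  pos 3: 'a' -> no (excluded)
  pos 4: 'b' -> MATCH
  pos 5: 'b' -> MATCH
  pos 6: 'b' -> MATCH
  pos 7: 'e' -> no (excluded)
  pos 8: 'c' -> MATCH
Total matches: 6

6


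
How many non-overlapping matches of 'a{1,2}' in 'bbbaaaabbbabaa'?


Pattern 'a{1,2}' matches between 1 and 2 consecutive a's (greedy).
String: 'bbbaaaabbbabaa'
Finding runs of a's and applying greedy matching:
  Run at pos 3: 'aaaa' (length 4)
  Run at pos 10: 'a' (length 1)
  Run at pos 12: 'aa' (length 2)
Matches: ['aa', 'aa', 'a', 'aa']
Count: 4

4


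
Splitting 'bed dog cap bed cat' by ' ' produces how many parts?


Splitting by ' ' breaks the string at each occurrence of the separator.
Text: 'bed dog cap bed cat'
Parts after split:
  Part 1: 'bed'
  Part 2: 'dog'
  Part 3: 'cap'
  Part 4: 'bed'
  Part 5: 'cat'
Total parts: 5

5


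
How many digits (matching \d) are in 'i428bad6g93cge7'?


\d matches any digit 0-9.
Scanning 'i428bad6g93cge7':
  pos 1: '4' -> DIGIT
  pos 2: '2' -> DIGIT
  pos 3: '8' -> DIGIT
  pos 7: '6' -> DIGIT
  pos 9: '9' -> DIGIT
  pos 10: '3' -> DIGIT
  pos 14: '7' -> DIGIT
Digits found: ['4', '2', '8', '6', '9', '3', '7']
Total: 7

7


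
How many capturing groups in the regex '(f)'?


To count capturing groups, count each '(' that starts a group.
Pattern: '(f)'
Walking through the pattern:
  Position 0: '(' -> group #1
Total capturing groups: 1

1


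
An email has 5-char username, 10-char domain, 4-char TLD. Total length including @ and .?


An email address has format: username@domain.tld
Username length: 5
'@' character: 1
Domain length: 10
'.' character: 1
TLD length: 4
Total = 5 + 1 + 10 + 1 + 4 = 21

21


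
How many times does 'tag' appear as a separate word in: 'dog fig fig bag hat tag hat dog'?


Scanning each word for exact match 'tag':
  Word 1: 'dog' -> no
  Word 2: 'fig' -> no
  Word 3: 'fig' -> no
  Word 4: 'bag' -> no
  Word 5: 'hat' -> no
  Word 6: 'tag' -> MATCH
  Word 7: 'hat' -> no
  Word 8: 'dog' -> no
Total matches: 1

1


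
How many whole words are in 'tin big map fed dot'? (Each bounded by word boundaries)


Word boundaries (\b) mark the start/end of each word.
Text: 'tin big map fed dot'
Splitting by whitespace:
  Word 1: 'tin'
  Word 2: 'big'
  Word 3: 'map'
  Word 4: 'fed'
  Word 5: 'dot'
Total whole words: 5

5


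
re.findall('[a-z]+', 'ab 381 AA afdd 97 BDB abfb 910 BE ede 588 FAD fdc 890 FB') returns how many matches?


Pattern '[a-z]+' finds one or more lowercase letters.
Text: 'ab 381 AA afdd 97 BDB abfb 910 BE ede 588 FAD fdc 890 FB'
Scanning for matches:
  Match 1: 'ab'
  Match 2: 'afdd'
  Match 3: 'abfb'
  Match 4: 'ede'
  Match 5: 'fdc'
Total matches: 5

5


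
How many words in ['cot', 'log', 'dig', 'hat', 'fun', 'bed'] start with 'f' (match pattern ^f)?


Pattern ^f anchors to start of word. Check which words begin with 'f':
  'cot' -> no
  'log' -> no
  'dig' -> no
  'hat' -> no
  'fun' -> MATCH (starts with 'f')
  'bed' -> no
Matching words: ['fun']
Count: 1

1


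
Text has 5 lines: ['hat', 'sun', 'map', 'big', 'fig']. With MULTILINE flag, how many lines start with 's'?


With MULTILINE flag, ^ matches the start of each line.
Lines: ['hat', 'sun', 'map', 'big', 'fig']
Checking which lines start with 's':
  Line 1: 'hat' -> no
  Line 2: 'sun' -> MATCH
  Line 3: 'map' -> no
  Line 4: 'big' -> no
  Line 5: 'fig' -> no
Matching lines: ['sun']
Count: 1

1


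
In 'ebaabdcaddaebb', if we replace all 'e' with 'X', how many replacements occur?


re.sub('e', 'X', text) replaces every occurrence of 'e' with 'X'.
Text: 'ebaabdcaddaebb'
Scanning for 'e':
  pos 0: 'e' -> replacement #1
  pos 11: 'e' -> replacement #2
Total replacements: 2

2


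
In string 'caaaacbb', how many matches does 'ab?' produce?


Pattern 'ab?' matches 'a' optionally followed by 'b'.
String: 'caaaacbb'
Scanning left to right for 'a' then checking next char:
  Match 1: 'a' (a not followed by b)
  Match 2: 'a' (a not followed by b)
  Match 3: 'a' (a not followed by b)
  Match 4: 'a' (a not followed by b)
Total matches: 4

4


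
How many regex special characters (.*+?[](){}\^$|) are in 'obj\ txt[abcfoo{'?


Regex special characters are: . * + ? [ ] ( ) { } \ ^ $ |
Scanning 'obj\ txt[abcfoo{':
  pos 3: '\' -> SPECIAL
  pos 8: '[' -> SPECIAL
  pos 15: '{' -> SPECIAL
Special chars found: ['\\', '[', '{']
Total: 3

3


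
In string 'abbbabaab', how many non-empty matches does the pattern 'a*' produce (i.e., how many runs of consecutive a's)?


Pattern 'a*' matches zero or more a's. We want non-empty runs of consecutive a's.
String: 'abbbabaab'
Walking through the string to find runs of a's:
  Run 1: positions 0-0 -> 'a'
  Run 2: positions 4-4 -> 'a'
  Run 3: positions 6-7 -> 'aa'
Non-empty runs found: ['a', 'a', 'aa']
Count: 3

3


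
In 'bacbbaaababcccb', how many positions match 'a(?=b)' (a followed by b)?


Lookahead 'a(?=b)' matches 'a' only when followed by 'b'.
String: 'bacbbaaababcccb'
Checking each position where char is 'a':
  pos 1: 'a' -> no (next='c')
  pos 5: 'a' -> no (next='a')
  pos 6: 'a' -> no (next='a')
  pos 7: 'a' -> MATCH (next='b')
  pos 9: 'a' -> MATCH (next='b')
Matching positions: [7, 9]
Count: 2

2


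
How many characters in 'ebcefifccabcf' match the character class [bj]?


Character class [bj] matches any of: {b, j}
Scanning string 'ebcefifccabcf' character by character:
  pos 0: 'e' -> no
  pos 1: 'b' -> MATCH
  pos 2: 'c' -> no
  pos 3: 'e' -> no
  pos 4: 'f' -> no
  pos 5: 'i' -> no
  pos 6: 'f' -> no
  pos 7: 'c' -> no
  pos 8: 'c' -> no
  pos 9: 'a' -> no
  pos 10: 'b' -> MATCH
  pos 11: 'c' -> no
  pos 12: 'f' -> no
Total matches: 2

2


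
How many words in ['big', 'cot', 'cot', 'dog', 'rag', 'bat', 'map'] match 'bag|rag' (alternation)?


Alternation 'bag|rag' matches either 'bag' or 'rag'.
Checking each word:
  'big' -> no
  'cot' -> no
  'cot' -> no
  'dog' -> no
  'rag' -> MATCH
  'bat' -> no
  'map' -> no
Matches: ['rag']
Count: 1

1


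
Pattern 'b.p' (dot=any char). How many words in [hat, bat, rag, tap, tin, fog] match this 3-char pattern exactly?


Pattern 'b.p' means: starts with 'b', any single char, ends with 'p'.
Checking each word (must be exactly 3 chars):
  'hat' (len=3): no
  'bat' (len=3): no
  'rag' (len=3): no
  'tap' (len=3): no
  'tin' (len=3): no
  'fog' (len=3): no
Matching words: []
Total: 0

0


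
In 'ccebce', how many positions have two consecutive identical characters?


Looking for consecutive identical characters in 'ccebce':
  pos 0-1: 'c' vs 'c' -> MATCH ('cc')
  pos 1-2: 'c' vs 'e' -> different
  pos 2-3: 'e' vs 'b' -> different
  pos 3-4: 'b' vs 'c' -> different
  pos 4-5: 'c' vs 'e' -> different
Consecutive identical pairs: ['cc']
Count: 1

1


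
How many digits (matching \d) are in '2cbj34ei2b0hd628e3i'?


\d matches any digit 0-9.
Scanning '2cbj34ei2b0hd628e3i':
  pos 0: '2' -> DIGIT
  pos 4: '3' -> DIGIT
  pos 5: '4' -> DIGIT
  pos 8: '2' -> DIGIT
  pos 10: '0' -> DIGIT
  pos 13: '6' -> DIGIT
  pos 14: '2' -> DIGIT
  pos 15: '8' -> DIGIT
  pos 17: '3' -> DIGIT
Digits found: ['2', '3', '4', '2', '0', '6', '2', '8', '3']
Total: 9

9


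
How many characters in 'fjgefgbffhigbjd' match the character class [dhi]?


Character class [dhi] matches any of: {d, h, i}
Scanning string 'fjgefgbffhigbjd' character by character:
  pos 0: 'f' -> no
  pos 1: 'j' -> no
  pos 2: 'g' -> no
  pos 3: 'e' -> no
  pos 4: 'f' -> no
  pos 5: 'g' -> no
  pos 6: 'b' -> no
  pos 7: 'f' -> no
  pos 8: 'f' -> no
  pos 9: 'h' -> MATCH
  pos 10: 'i' -> MATCH
  pos 11: 'g' -> no
  pos 12: 'b' -> no
  pos 13: 'j' -> no
  pos 14: 'd' -> MATCH
Total matches: 3

3


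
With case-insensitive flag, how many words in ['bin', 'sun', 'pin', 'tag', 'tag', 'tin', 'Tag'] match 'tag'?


Case-insensitive matching: compare each word's lowercase form to 'tag'.
  'bin' -> lower='bin' -> no
  'sun' -> lower='sun' -> no
  'pin' -> lower='pin' -> no
  'tag' -> lower='tag' -> MATCH
  'tag' -> lower='tag' -> MATCH
  'tin' -> lower='tin' -> no
  'Tag' -> lower='tag' -> MATCH
Matches: ['tag', 'tag', 'Tag']
Count: 3

3


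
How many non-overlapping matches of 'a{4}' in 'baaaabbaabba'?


Pattern 'a{4}' matches exactly 4 consecutive a's (greedy, non-overlapping).
String: 'baaaabbaabba'
Scanning for runs of a's:
  Run at pos 1: 'aaaa' (length 4) -> 1 match(es)
  Run at pos 7: 'aa' (length 2) -> 0 match(es)
  Run at pos 11: 'a' (length 1) -> 0 match(es)
Matches found: ['aaaa']
Total: 1

1


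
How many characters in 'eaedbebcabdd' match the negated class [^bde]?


Negated class [^bde] matches any char NOT in {b, d, e}
Scanning 'eaedbebcabdd':
  pos 0: 'e' -> no (excluded)
  pos 1: 'a' -> MATCH
  pos 2: 'e' -> no (excluded)
  pos 3: 'd' -> no (excluded)
  pos 4: 'b' -> no (excluded)
  pos 5: 'e' -> no (excluded)
  pos 6: 'b' -> no (excluded)
  pos 7: 'c' -> MATCH
  pos 8: 'a' -> MATCH
  pos 9: 'b' -> no (excluded)
  pos 10: 'd' -> no (excluded)
  pos 11: 'd' -> no (excluded)
Total matches: 3

3


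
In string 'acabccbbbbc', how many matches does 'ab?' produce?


Pattern 'ab?' matches 'a' optionally followed by 'b'.
String: 'acabccbbbbc'
Scanning left to right for 'a' then checking next char:
  Match 1: 'a' (a not followed by b)
  Match 2: 'ab' (a followed by b)
Total matches: 2

2


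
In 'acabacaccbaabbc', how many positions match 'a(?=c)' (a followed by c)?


Lookahead 'a(?=c)' matches 'a' only when followed by 'c'.
String: 'acabacaccbaabbc'
Checking each position where char is 'a':
  pos 0: 'a' -> MATCH (next='c')
  pos 2: 'a' -> no (next='b')
  pos 4: 'a' -> MATCH (next='c')
  pos 6: 'a' -> MATCH (next='c')
  pos 10: 'a' -> no (next='a')
  pos 11: 'a' -> no (next='b')
Matching positions: [0, 4, 6]
Count: 3

3


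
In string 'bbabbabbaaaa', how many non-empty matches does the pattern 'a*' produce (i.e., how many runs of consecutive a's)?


Pattern 'a*' matches zero or more a's. We want non-empty runs of consecutive a's.
String: 'bbabbabbaaaa'
Walking through the string to find runs of a's:
  Run 1: positions 2-2 -> 'a'
  Run 2: positions 5-5 -> 'a'
  Run 3: positions 8-11 -> 'aaaa'
Non-empty runs found: ['a', 'a', 'aaaa']
Count: 3

3


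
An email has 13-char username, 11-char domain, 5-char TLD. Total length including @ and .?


An email address has format: username@domain.tld
Username length: 13
'@' character: 1
Domain length: 11
'.' character: 1
TLD length: 5
Total = 13 + 1 + 11 + 1 + 5 = 31

31


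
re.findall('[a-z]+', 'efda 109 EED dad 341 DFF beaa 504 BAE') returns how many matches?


Pattern '[a-z]+' finds one or more lowercase letters.
Text: 'efda 109 EED dad 341 DFF beaa 504 BAE'
Scanning for matches:
  Match 1: 'efda'
  Match 2: 'dad'
  Match 3: 'beaa'
Total matches: 3

3


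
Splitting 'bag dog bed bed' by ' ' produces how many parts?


Splitting by ' ' breaks the string at each occurrence of the separator.
Text: 'bag dog bed bed'
Parts after split:
  Part 1: 'bag'
  Part 2: 'dog'
  Part 3: 'bed'
  Part 4: 'bed'
Total parts: 4

4


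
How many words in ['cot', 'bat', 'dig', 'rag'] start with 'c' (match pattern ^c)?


Pattern ^c anchors to start of word. Check which words begin with 'c':
  'cot' -> MATCH (starts with 'c')
  'bat' -> no
  'dig' -> no
  'rag' -> no
Matching words: ['cot']
Count: 1

1


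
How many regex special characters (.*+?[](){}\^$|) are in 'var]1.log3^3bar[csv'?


Regex special characters are: . * + ? [ ] ( ) { } \ ^ $ |
Scanning 'var]1.log3^3bar[csv':
  pos 3: ']' -> SPECIAL
  pos 5: '.' -> SPECIAL
  pos 10: '^' -> SPECIAL
  pos 15: '[' -> SPECIAL
Special chars found: [']', '.', '^', '[']
Total: 4

4


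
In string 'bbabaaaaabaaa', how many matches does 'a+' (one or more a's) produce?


Pattern 'a+' matches one or more consecutive a's.
String: 'bbabaaaaabaaa'
Scanning for runs of a:
  Match 1: 'a' (length 1)
  Match 2: 'aaaaa' (length 5)
  Match 3: 'aaa' (length 3)
Total matches: 3

3


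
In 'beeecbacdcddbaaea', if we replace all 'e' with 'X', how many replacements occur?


re.sub('e', 'X', text) replaces every occurrence of 'e' with 'X'.
Text: 'beeecbacdcddbaaea'
Scanning for 'e':
  pos 1: 'e' -> replacement #1
  pos 2: 'e' -> replacement #2
  pos 3: 'e' -> replacement #3
  pos 15: 'e' -> replacement #4
Total replacements: 4

4


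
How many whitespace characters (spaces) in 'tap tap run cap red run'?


\s matches whitespace characters (spaces, tabs, etc.).
Text: 'tap tap run cap red run'
This text has 6 words separated by spaces.
Number of spaces = number of words - 1 = 6 - 1 = 5

5


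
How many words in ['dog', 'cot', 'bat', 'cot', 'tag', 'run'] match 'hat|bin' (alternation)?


Alternation 'hat|bin' matches either 'hat' or 'bin'.
Checking each word:
  'dog' -> no
  'cot' -> no
  'bat' -> no
  'cot' -> no
  'tag' -> no
  'run' -> no
Matches: []
Count: 0

0


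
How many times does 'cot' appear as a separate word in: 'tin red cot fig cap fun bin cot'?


Scanning each word for exact match 'cot':
  Word 1: 'tin' -> no
  Word 2: 'red' -> no
  Word 3: 'cot' -> MATCH
  Word 4: 'fig' -> no
  Word 5: 'cap' -> no
  Word 6: 'fun' -> no
  Word 7: 'bin' -> no
  Word 8: 'cot' -> MATCH
Total matches: 2

2


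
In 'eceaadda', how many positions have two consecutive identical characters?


Looking for consecutive identical characters in 'eceaadda':
  pos 0-1: 'e' vs 'c' -> different
  pos 1-2: 'c' vs 'e' -> different
  pos 2-3: 'e' vs 'a' -> different
  pos 3-4: 'a' vs 'a' -> MATCH ('aa')
  pos 4-5: 'a' vs 'd' -> different
  pos 5-6: 'd' vs 'd' -> MATCH ('dd')
  pos 6-7: 'd' vs 'a' -> different
Consecutive identical pairs: ['aa', 'dd']
Count: 2

2


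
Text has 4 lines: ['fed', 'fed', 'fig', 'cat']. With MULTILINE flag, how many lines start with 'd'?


With MULTILINE flag, ^ matches the start of each line.
Lines: ['fed', 'fed', 'fig', 'cat']
Checking which lines start with 'd':
  Line 1: 'fed' -> no
  Line 2: 'fed' -> no
  Line 3: 'fig' -> no
  Line 4: 'cat' -> no
Matching lines: []
Count: 0

0


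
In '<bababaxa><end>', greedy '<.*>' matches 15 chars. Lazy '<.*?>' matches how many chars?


Greedy '<.*>' tries to match as MUCH as possible.
Lazy '<.*?>' tries to match as LITTLE as possible.

String: '<bababaxa><end>'
Greedy '<.*>' starts at first '<' and extends to the LAST '>': '<bababaxa><end>' (15 chars)
Lazy '<.*?>' starts at first '<' and stops at the FIRST '>': '<bababaxa>' (10 chars)

10


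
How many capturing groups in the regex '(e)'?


To count capturing groups, count each '(' that starts a group.
Pattern: '(e)'
Walking through the pattern:
  Position 0: '(' -> group #1
Total capturing groups: 1

1


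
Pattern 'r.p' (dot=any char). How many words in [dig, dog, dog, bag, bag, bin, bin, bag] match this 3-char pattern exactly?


Pattern 'r.p' means: starts with 'r', any single char, ends with 'p'.
Checking each word (must be exactly 3 chars):
  'dig' (len=3): no
  'dog' (len=3): no
  'dog' (len=3): no
  'bag' (len=3): no
  'bag' (len=3): no
  'bin' (len=3): no
  'bin' (len=3): no
  'bag' (len=3): no
Matching words: []
Total: 0

0


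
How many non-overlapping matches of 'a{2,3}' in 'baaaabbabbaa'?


Pattern 'a{2,3}' matches between 2 and 3 consecutive a's (greedy).
String: 'baaaabbabbaa'
Finding runs of a's and applying greedy matching:
  Run at pos 1: 'aaaa' (length 4)
  Run at pos 7: 'a' (length 1)
  Run at pos 10: 'aa' (length 2)
Matches: ['aaa', 'aa']
Count: 2

2


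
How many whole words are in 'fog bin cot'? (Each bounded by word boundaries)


Word boundaries (\b) mark the start/end of each word.
Text: 'fog bin cot'
Splitting by whitespace:
  Word 1: 'fog'
  Word 2: 'bin'
  Word 3: 'cot'
Total whole words: 3

3


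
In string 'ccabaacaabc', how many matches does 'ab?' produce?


Pattern 'ab?' matches 'a' optionally followed by 'b'.
String: 'ccabaacaabc'
Scanning left to right for 'a' then checking next char:
  Match 1: 'ab' (a followed by b)
  Match 2: 'a' (a not followed by b)
  Match 3: 'a' (a not followed by b)
  Match 4: 'a' (a not followed by b)
  Match 5: 'ab' (a followed by b)
Total matches: 5

5


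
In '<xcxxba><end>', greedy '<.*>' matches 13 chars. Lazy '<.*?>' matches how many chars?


Greedy '<.*>' tries to match as MUCH as possible.
Lazy '<.*?>' tries to match as LITTLE as possible.

String: '<xcxxba><end>'
Greedy '<.*>' starts at first '<' and extends to the LAST '>': '<xcxxba><end>' (13 chars)
Lazy '<.*?>' starts at first '<' and stops at the FIRST '>': '<xcxxba>' (8 chars)

8


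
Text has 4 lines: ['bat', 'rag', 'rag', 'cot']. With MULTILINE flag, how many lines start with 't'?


With MULTILINE flag, ^ matches the start of each line.
Lines: ['bat', 'rag', 'rag', 'cot']
Checking which lines start with 't':
  Line 1: 'bat' -> no
  Line 2: 'rag' -> no
  Line 3: 'rag' -> no
  Line 4: 'cot' -> no
Matching lines: []
Count: 0

0


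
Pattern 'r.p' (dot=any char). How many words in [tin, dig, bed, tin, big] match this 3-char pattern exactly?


Pattern 'r.p' means: starts with 'r', any single char, ends with 'p'.
Checking each word (must be exactly 3 chars):
  'tin' (len=3): no
  'dig' (len=3): no
  'bed' (len=3): no
  'tin' (len=3): no
  'big' (len=3): no
Matching words: []
Total: 0

0


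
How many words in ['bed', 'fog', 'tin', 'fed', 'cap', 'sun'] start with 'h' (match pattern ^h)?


Pattern ^h anchors to start of word. Check which words begin with 'h':
  'bed' -> no
  'fog' -> no
  'tin' -> no
  'fed' -> no
  'cap' -> no
  'sun' -> no
Matching words: []
Count: 0

0


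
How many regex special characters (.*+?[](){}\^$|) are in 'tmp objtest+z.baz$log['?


Regex special characters are: . * + ? [ ] ( ) { } \ ^ $ |
Scanning 'tmp objtest+z.baz$log[':
  pos 11: '+' -> SPECIAL
  pos 13: '.' -> SPECIAL
  pos 17: '$' -> SPECIAL
  pos 21: '[' -> SPECIAL
Special chars found: ['+', '.', '$', '[']
Total: 4

4


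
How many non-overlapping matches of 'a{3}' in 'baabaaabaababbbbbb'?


Pattern 'a{3}' matches exactly 3 consecutive a's (greedy, non-overlapping).
String: 'baabaaabaababbbbbb'
Scanning for runs of a's:
  Run at pos 1: 'aa' (length 2) -> 0 match(es)
  Run at pos 4: 'aaa' (length 3) -> 1 match(es)
  Run at pos 8: 'aa' (length 2) -> 0 match(es)
  Run at pos 11: 'a' (length 1) -> 0 match(es)
Matches found: ['aaa']
Total: 1

1


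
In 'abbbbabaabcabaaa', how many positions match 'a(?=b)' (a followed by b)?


Lookahead 'a(?=b)' matches 'a' only when followed by 'b'.
String: 'abbbbabaabcabaaa'
Checking each position where char is 'a':
  pos 0: 'a' -> MATCH (next='b')
  pos 5: 'a' -> MATCH (next='b')
  pos 7: 'a' -> no (next='a')
  pos 8: 'a' -> MATCH (next='b')
  pos 11: 'a' -> MATCH (next='b')
  pos 13: 'a' -> no (next='a')
  pos 14: 'a' -> no (next='a')
Matching positions: [0, 5, 8, 11]
Count: 4

4


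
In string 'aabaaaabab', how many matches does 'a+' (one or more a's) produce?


Pattern 'a+' matches one or more consecutive a's.
String: 'aabaaaabab'
Scanning for runs of a:
  Match 1: 'aa' (length 2)
  Match 2: 'aaaa' (length 4)
  Match 3: 'a' (length 1)
Total matches: 3

3


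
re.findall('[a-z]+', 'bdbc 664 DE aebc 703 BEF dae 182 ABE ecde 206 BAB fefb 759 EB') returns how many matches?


Pattern '[a-z]+' finds one or more lowercase letters.
Text: 'bdbc 664 DE aebc 703 BEF dae 182 ABE ecde 206 BAB fefb 759 EB'
Scanning for matches:
  Match 1: 'bdbc'
  Match 2: 'aebc'
  Match 3: 'dae'
  Match 4: 'ecde'
  Match 5: 'fefb'
Total matches: 5

5


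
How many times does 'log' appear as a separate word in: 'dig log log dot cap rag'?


Scanning each word for exact match 'log':
  Word 1: 'dig' -> no
  Word 2: 'log' -> MATCH
  Word 3: 'log' -> MATCH
  Word 4: 'dot' -> no
  Word 5: 'cap' -> no
  Word 6: 'rag' -> no
Total matches: 2

2


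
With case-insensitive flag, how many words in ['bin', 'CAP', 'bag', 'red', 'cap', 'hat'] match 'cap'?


Case-insensitive matching: compare each word's lowercase form to 'cap'.
  'bin' -> lower='bin' -> no
  'CAP' -> lower='cap' -> MATCH
  'bag' -> lower='bag' -> no
  'red' -> lower='red' -> no
  'cap' -> lower='cap' -> MATCH
  'hat' -> lower='hat' -> no
Matches: ['CAP', 'cap']
Count: 2

2


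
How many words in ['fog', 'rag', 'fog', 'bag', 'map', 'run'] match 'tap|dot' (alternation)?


Alternation 'tap|dot' matches either 'tap' or 'dot'.
Checking each word:
  'fog' -> no
  'rag' -> no
  'fog' -> no
  'bag' -> no
  'map' -> no
  'run' -> no
Matches: []
Count: 0

0


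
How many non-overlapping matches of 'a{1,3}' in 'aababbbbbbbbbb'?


Pattern 'a{1,3}' matches between 1 and 3 consecutive a's (greedy).
String: 'aababbbbbbbbbb'
Finding runs of a's and applying greedy matching:
  Run at pos 0: 'aa' (length 2)
  Run at pos 3: 'a' (length 1)
Matches: ['aa', 'a']
Count: 2

2


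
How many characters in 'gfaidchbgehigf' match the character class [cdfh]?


Character class [cdfh] matches any of: {c, d, f, h}
Scanning string 'gfaidchbgehigf' character by character:
  pos 0: 'g' -> no
  pos 1: 'f' -> MATCH
  pos 2: 'a' -> no
  pos 3: 'i' -> no
  pos 4: 'd' -> MATCH
  pos 5: 'c' -> MATCH
  pos 6: 'h' -> MATCH
  pos 7: 'b' -> no
  pos 8: 'g' -> no
  pos 9: 'e' -> no
  pos 10: 'h' -> MATCH
  pos 11: 'i' -> no
  pos 12: 'g' -> no
  pos 13: 'f' -> MATCH
Total matches: 6

6


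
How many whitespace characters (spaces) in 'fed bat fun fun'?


\s matches whitespace characters (spaces, tabs, etc.).
Text: 'fed bat fun fun'
This text has 4 words separated by spaces.
Number of spaces = number of words - 1 = 4 - 1 = 3

3


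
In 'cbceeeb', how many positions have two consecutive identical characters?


Looking for consecutive identical characters in 'cbceeeb':
  pos 0-1: 'c' vs 'b' -> different
  pos 1-2: 'b' vs 'c' -> different
  pos 2-3: 'c' vs 'e' -> different
  pos 3-4: 'e' vs 'e' -> MATCH ('ee')
  pos 4-5: 'e' vs 'e' -> MATCH ('ee')
  pos 5-6: 'e' vs 'b' -> different
Consecutive identical pairs: ['ee', 'ee']
Count: 2

2


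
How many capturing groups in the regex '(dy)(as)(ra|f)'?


To count capturing groups, count each '(' that starts a group.
Pattern: '(dy)(as)(ra|f)'
Walking through the pattern:
  Position 0: '(' -> group #1
  Position 4: '(' -> group #2
  Position 8: '(' -> group #3
Total capturing groups: 3

3


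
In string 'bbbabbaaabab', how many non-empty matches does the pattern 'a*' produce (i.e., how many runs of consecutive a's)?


Pattern 'a*' matches zero or more a's. We want non-empty runs of consecutive a's.
String: 'bbbabbaaabab'
Walking through the string to find runs of a's:
  Run 1: positions 3-3 -> 'a'
  Run 2: positions 6-8 -> 'aaa'
  Run 3: positions 10-10 -> 'a'
Non-empty runs found: ['a', 'aaa', 'a']
Count: 3

3


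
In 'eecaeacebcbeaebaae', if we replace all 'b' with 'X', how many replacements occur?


re.sub('b', 'X', text) replaces every occurrence of 'b' with 'X'.
Text: 'eecaeacebcbeaebaae'
Scanning for 'b':
  pos 8: 'b' -> replacement #1
  pos 10: 'b' -> replacement #2
  pos 14: 'b' -> replacement #3
Total replacements: 3

3


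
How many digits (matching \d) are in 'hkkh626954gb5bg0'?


\d matches any digit 0-9.
Scanning 'hkkh626954gb5bg0':
  pos 4: '6' -> DIGIT
  pos 5: '2' -> DIGIT
  pos 6: '6' -> DIGIT
  pos 7: '9' -> DIGIT
  pos 8: '5' -> DIGIT
  pos 9: '4' -> DIGIT
  pos 12: '5' -> DIGIT
  pos 15: '0' -> DIGIT
Digits found: ['6', '2', '6', '9', '5', '4', '5', '0']
Total: 8

8


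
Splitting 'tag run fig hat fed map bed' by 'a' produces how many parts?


Splitting by 'a' breaks the string at each occurrence of the separator.
Text: 'tag run fig hat fed map bed'
Parts after split:
  Part 1: 't'
  Part 2: 'g run fig h'
  Part 3: 't fed m'
  Part 4: 'p bed'
Total parts: 4

4


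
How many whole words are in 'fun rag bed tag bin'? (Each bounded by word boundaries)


Word boundaries (\b) mark the start/end of each word.
Text: 'fun rag bed tag bin'
Splitting by whitespace:
  Word 1: 'fun'
  Word 2: 'rag'
  Word 3: 'bed'
  Word 4: 'tag'
  Word 5: 'bin'
Total whole words: 5

5


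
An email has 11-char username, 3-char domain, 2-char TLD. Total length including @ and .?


An email address has format: username@domain.tld
Username length: 11
'@' character: 1
Domain length: 3
'.' character: 1
TLD length: 2
Total = 11 + 1 + 3 + 1 + 2 = 18

18


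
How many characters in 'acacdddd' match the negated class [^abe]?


Negated class [^abe] matches any char NOT in {a, b, e}
Scanning 'acacdddd':
  pos 0: 'a' -> no (excluded)
  pos 1: 'c' -> MATCH
  pos 2: 'a' -> no (excluded)
  pos 3: 'c' -> MATCH
  pos 4: 'd' -> MATCH
  pos 5: 'd' -> MATCH
  pos 6: 'd' -> MATCH
  pos 7: 'd' -> MATCH
Total matches: 6

6


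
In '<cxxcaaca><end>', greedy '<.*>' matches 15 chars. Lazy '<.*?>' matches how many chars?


Greedy '<.*>' tries to match as MUCH as possible.
Lazy '<.*?>' tries to match as LITTLE as possible.

String: '<cxxcaaca><end>'
Greedy '<.*>' starts at first '<' and extends to the LAST '>': '<cxxcaaca><end>' (15 chars)
Lazy '<.*?>' starts at first '<' and stops at the FIRST '>': '<cxxcaaca>' (10 chars)

10


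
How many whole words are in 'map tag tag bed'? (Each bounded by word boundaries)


Word boundaries (\b) mark the start/end of each word.
Text: 'map tag tag bed'
Splitting by whitespace:
  Word 1: 'map'
  Word 2: 'tag'
  Word 3: 'tag'
  Word 4: 'bed'
Total whole words: 4

4


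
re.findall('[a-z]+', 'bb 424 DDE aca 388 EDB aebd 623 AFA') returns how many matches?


Pattern '[a-z]+' finds one or more lowercase letters.
Text: 'bb 424 DDE aca 388 EDB aebd 623 AFA'
Scanning for matches:
  Match 1: 'bb'
  Match 2: 'aca'
  Match 3: 'aebd'
Total matches: 3

3


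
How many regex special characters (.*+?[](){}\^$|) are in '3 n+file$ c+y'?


Regex special characters are: . * + ? [ ] ( ) { } \ ^ $ |
Scanning '3 n+file$ c+y':
  pos 3: '+' -> SPECIAL
  pos 8: '$' -> SPECIAL
  pos 11: '+' -> SPECIAL
Special chars found: ['+', '$', '+']
Total: 3

3


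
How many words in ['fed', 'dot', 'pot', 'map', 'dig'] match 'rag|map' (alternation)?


Alternation 'rag|map' matches either 'rag' or 'map'.
Checking each word:
  'fed' -> no
  'dot' -> no
  'pot' -> no
  'map' -> MATCH
  'dig' -> no
Matches: ['map']
Count: 1

1


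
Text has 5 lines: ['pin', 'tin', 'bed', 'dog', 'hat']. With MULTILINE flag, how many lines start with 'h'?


With MULTILINE flag, ^ matches the start of each line.
Lines: ['pin', 'tin', 'bed', 'dog', 'hat']
Checking which lines start with 'h':
  Line 1: 'pin' -> no
  Line 2: 'tin' -> no
  Line 3: 'bed' -> no
  Line 4: 'dog' -> no
  Line 5: 'hat' -> MATCH
Matching lines: ['hat']
Count: 1

1


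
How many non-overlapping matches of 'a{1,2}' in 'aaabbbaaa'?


Pattern 'a{1,2}' matches between 1 and 2 consecutive a's (greedy).
String: 'aaabbbaaa'
Finding runs of a's and applying greedy matching:
  Run at pos 0: 'aaa' (length 3)
  Run at pos 6: 'aaa' (length 3)
Matches: ['aa', 'a', 'aa', 'a']
Count: 4

4


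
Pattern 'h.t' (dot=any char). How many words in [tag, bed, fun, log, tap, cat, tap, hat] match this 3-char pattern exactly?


Pattern 'h.t' means: starts with 'h', any single char, ends with 't'.
Checking each word (must be exactly 3 chars):
  'tag' (len=3): no
  'bed' (len=3): no
  'fun' (len=3): no
  'log' (len=3): no
  'tap' (len=3): no
  'cat' (len=3): no
  'tap' (len=3): no
  'hat' (len=3): MATCH
Matching words: ['hat']
Total: 1

1


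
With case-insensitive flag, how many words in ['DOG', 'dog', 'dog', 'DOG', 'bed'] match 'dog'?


Case-insensitive matching: compare each word's lowercase form to 'dog'.
  'DOG' -> lower='dog' -> MATCH
  'dog' -> lower='dog' -> MATCH
  'dog' -> lower='dog' -> MATCH
  'DOG' -> lower='dog' -> MATCH
  'bed' -> lower='bed' -> no
Matches: ['DOG', 'dog', 'dog', 'DOG']
Count: 4

4


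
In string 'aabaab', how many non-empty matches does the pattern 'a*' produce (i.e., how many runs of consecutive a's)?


Pattern 'a*' matches zero or more a's. We want non-empty runs of consecutive a's.
String: 'aabaab'
Walking through the string to find runs of a's:
  Run 1: positions 0-1 -> 'aa'
  Run 2: positions 3-4 -> 'aa'
Non-empty runs found: ['aa', 'aa']
Count: 2

2


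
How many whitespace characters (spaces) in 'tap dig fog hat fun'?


\s matches whitespace characters (spaces, tabs, etc.).
Text: 'tap dig fog hat fun'
This text has 5 words separated by spaces.
Number of spaces = number of words - 1 = 5 - 1 = 4

4


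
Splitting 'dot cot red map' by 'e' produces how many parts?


Splitting by 'e' breaks the string at each occurrence of the separator.
Text: 'dot cot red map'
Parts after split:
  Part 1: 'dot cot r'
  Part 2: 'd map'
Total parts: 2

2


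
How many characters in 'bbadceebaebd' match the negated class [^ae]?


Negated class [^ae] matches any char NOT in {a, e}
Scanning 'bbadceebaebd':
  pos 0: 'b' -> MATCH
  pos 1: 'b' -> MATCH
  pos 2: 'a' -> no (excluded)
  pos 3: 'd' -> MATCH
  pos 4: 'c' -> MATCH
  pos 5: 'e' -> no (excluded)
  pos 6: 'e' -> no (excluded)
  pos 7: 'b' -> MATCH
  pos 8: 'a' -> no (excluded)
  pos 9: 'e' -> no (excluded)
  pos 10: 'b' -> MATCH
  pos 11: 'd' -> MATCH
Total matches: 7

7


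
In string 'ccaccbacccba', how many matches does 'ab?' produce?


Pattern 'ab?' matches 'a' optionally followed by 'b'.
String: 'ccaccbacccba'
Scanning left to right for 'a' then checking next char:
  Match 1: 'a' (a not followed by b)
  Match 2: 'a' (a not followed by b)
  Match 3: 'a' (a not followed by b)
Total matches: 3

3


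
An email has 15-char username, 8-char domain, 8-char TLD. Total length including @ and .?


An email address has format: username@domain.tld
Username length: 15
'@' character: 1
Domain length: 8
'.' character: 1
TLD length: 8
Total = 15 + 1 + 8 + 1 + 8 = 33

33


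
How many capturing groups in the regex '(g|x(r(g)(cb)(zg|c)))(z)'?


To count capturing groups, count each '(' that starts a group.
Pattern: '(g|x(r(g)(cb)(zg|c)))(z)'
Walking through the pattern:
  Position 0: '(' -> group #1
  Position 4: '(' -> group #2
  Position 6: '(' -> group #3
  Position 9: '(' -> group #4
  Position 13: '(' -> group #5
  Position 21: '(' -> group #6
Total capturing groups: 6

6


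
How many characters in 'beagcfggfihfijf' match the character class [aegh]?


Character class [aegh] matches any of: {a, e, g, h}
Scanning string 'beagcfggfihfijf' character by character:
  pos 0: 'b' -> no
  pos 1: 'e' -> MATCH
  pos 2: 'a' -> MATCH
  pos 3: 'g' -> MATCH
  pos 4: 'c' -> no
  pos 5: 'f' -> no
  pos 6: 'g' -> MATCH
  pos 7: 'g' -> MATCH
  pos 8: 'f' -> no
  pos 9: 'i' -> no
  pos 10: 'h' -> MATCH
  pos 11: 'f' -> no
  pos 12: 'i' -> no
  pos 13: 'j' -> no
  pos 14: 'f' -> no
Total matches: 6

6


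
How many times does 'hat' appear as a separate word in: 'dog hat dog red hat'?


Scanning each word for exact match 'hat':
  Word 1: 'dog' -> no
  Word 2: 'hat' -> MATCH
  Word 3: 'dog' -> no
  Word 4: 'red' -> no
  Word 5: 'hat' -> MATCH
Total matches: 2

2


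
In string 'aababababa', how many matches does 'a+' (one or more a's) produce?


Pattern 'a+' matches one or more consecutive a's.
String: 'aababababa'
Scanning for runs of a:
  Match 1: 'aa' (length 2)
  Match 2: 'a' (length 1)
  Match 3: 'a' (length 1)
  Match 4: 'a' (length 1)
  Match 5: 'a' (length 1)
Total matches: 5

5


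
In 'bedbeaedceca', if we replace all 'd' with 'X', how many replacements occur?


re.sub('d', 'X', text) replaces every occurrence of 'd' with 'X'.
Text: 'bedbeaedceca'
Scanning for 'd':
  pos 2: 'd' -> replacement #1
  pos 7: 'd' -> replacement #2
Total replacements: 2

2


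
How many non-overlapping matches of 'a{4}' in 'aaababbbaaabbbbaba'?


Pattern 'a{4}' matches exactly 4 consecutive a's (greedy, non-overlapping).
String: 'aaababbbaaabbbbaba'
Scanning for runs of a's:
  Run at pos 0: 'aaa' (length 3) -> 0 match(es)
  Run at pos 4: 'a' (length 1) -> 0 match(es)
  Run at pos 8: 'aaa' (length 3) -> 0 match(es)
  Run at pos 15: 'a' (length 1) -> 0 match(es)
  Run at pos 17: 'a' (length 1) -> 0 match(es)
Matches found: []
Total: 0

0


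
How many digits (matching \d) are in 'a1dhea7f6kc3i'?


\d matches any digit 0-9.
Scanning 'a1dhea7f6kc3i':
  pos 1: '1' -> DIGIT
  pos 6: '7' -> DIGIT
  pos 8: '6' -> DIGIT
  pos 11: '3' -> DIGIT
Digits found: ['1', '7', '6', '3']
Total: 4

4


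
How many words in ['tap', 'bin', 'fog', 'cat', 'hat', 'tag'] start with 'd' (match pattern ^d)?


Pattern ^d anchors to start of word. Check which words begin with 'd':
  'tap' -> no
  'bin' -> no
  'fog' -> no
  'cat' -> no
  'hat' -> no
  'tag' -> no
Matching words: []
Count: 0

0


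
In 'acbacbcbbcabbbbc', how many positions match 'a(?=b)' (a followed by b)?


Lookahead 'a(?=b)' matches 'a' only when followed by 'b'.
String: 'acbacbcbbcabbbbc'
Checking each position where char is 'a':
  pos 0: 'a' -> no (next='c')
  pos 3: 'a' -> no (next='c')
  pos 10: 'a' -> MATCH (next='b')
Matching positions: [10]
Count: 1

1


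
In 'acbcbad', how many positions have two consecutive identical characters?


Looking for consecutive identical characters in 'acbcbad':
  pos 0-1: 'a' vs 'c' -> different
  pos 1-2: 'c' vs 'b' -> different
  pos 2-3: 'b' vs 'c' -> different
  pos 3-4: 'c' vs 'b' -> different
  pos 4-5: 'b' vs 'a' -> different
  pos 5-6: 'a' vs 'd' -> different
Consecutive identical pairs: []
Count: 0

0


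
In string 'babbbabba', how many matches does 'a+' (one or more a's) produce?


Pattern 'a+' matches one or more consecutive a's.
String: 'babbbabba'
Scanning for runs of a:
  Match 1: 'a' (length 1)
  Match 2: 'a' (length 1)
  Match 3: 'a' (length 1)
Total matches: 3

3


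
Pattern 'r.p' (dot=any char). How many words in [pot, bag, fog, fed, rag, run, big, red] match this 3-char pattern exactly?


Pattern 'r.p' means: starts with 'r', any single char, ends with 'p'.
Checking each word (must be exactly 3 chars):
  'pot' (len=3): no
  'bag' (len=3): no
  'fog' (len=3): no
  'fed' (len=3): no
  'rag' (len=3): no
  'run' (len=3): no
  'big' (len=3): no
  'red' (len=3): no
Matching words: []
Total: 0

0


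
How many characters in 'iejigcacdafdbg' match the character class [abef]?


Character class [abef] matches any of: {a, b, e, f}
Scanning string 'iejigcacdafdbg' character by character:
  pos 0: 'i' -> no
  pos 1: 'e' -> MATCH
  pos 2: 'j' -> no
  pos 3: 'i' -> no
  pos 4: 'g' -> no
  pos 5: 'c' -> no
  pos 6: 'a' -> MATCH
  pos 7: 'c' -> no
  pos 8: 'd' -> no
  pos 9: 'a' -> MATCH
  pos 10: 'f' -> MATCH
  pos 11: 'd' -> no
  pos 12: 'b' -> MATCH
  pos 13: 'g' -> no
Total matches: 5

5


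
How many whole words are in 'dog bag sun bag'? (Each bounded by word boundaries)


Word boundaries (\b) mark the start/end of each word.
Text: 'dog bag sun bag'
Splitting by whitespace:
  Word 1: 'dog'
  Word 2: 'bag'
  Word 3: 'sun'
  Word 4: 'bag'
Total whole words: 4

4


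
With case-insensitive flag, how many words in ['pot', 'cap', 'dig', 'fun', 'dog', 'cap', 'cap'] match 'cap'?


Case-insensitive matching: compare each word's lowercase form to 'cap'.
  'pot' -> lower='pot' -> no
  'cap' -> lower='cap' -> MATCH
  'dig' -> lower='dig' -> no
  'fun' -> lower='fun' -> no
  'dog' -> lower='dog' -> no
  'cap' -> lower='cap' -> MATCH
  'cap' -> lower='cap' -> MATCH
Matches: ['cap', 'cap', 'cap']
Count: 3

3


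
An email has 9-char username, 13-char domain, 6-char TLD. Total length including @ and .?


An email address has format: username@domain.tld
Username length: 9
'@' character: 1
Domain length: 13
'.' character: 1
TLD length: 6
Total = 9 + 1 + 13 + 1 + 6 = 30

30


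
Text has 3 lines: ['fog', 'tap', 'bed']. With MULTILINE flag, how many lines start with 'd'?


With MULTILINE flag, ^ matches the start of each line.
Lines: ['fog', 'tap', 'bed']
Checking which lines start with 'd':
  Line 1: 'fog' -> no
  Line 2: 'tap' -> no
  Line 3: 'bed' -> no
Matching lines: []
Count: 0

0


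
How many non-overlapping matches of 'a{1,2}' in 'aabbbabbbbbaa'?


Pattern 'a{1,2}' matches between 1 and 2 consecutive a's (greedy).
String: 'aabbbabbbbbaa'
Finding runs of a's and applying greedy matching:
  Run at pos 0: 'aa' (length 2)
  Run at pos 5: 'a' (length 1)
  Run at pos 11: 'aa' (length 2)
Matches: ['aa', 'a', 'aa']
Count: 3

3
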